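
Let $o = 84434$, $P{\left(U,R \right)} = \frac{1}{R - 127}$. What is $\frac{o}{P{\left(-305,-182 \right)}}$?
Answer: $-26090106$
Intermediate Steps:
$P{\left(U,R \right)} = \frac{1}{-127 + R}$
$\frac{o}{P{\left(-305,-182 \right)}} = \frac{84434}{\frac{1}{-127 - 182}} = \frac{84434}{\frac{1}{-309}} = \frac{84434}{- \frac{1}{309}} = 84434 \left(-309\right) = -26090106$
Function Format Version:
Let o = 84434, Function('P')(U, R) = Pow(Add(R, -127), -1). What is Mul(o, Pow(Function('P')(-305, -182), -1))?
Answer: -26090106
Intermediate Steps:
Function('P')(U, R) = Pow(Add(-127, R), -1)
Mul(o, Pow(Function('P')(-305, -182), -1)) = Mul(84434, Pow(Pow(Add(-127, -182), -1), -1)) = Mul(84434, Pow(Pow(-309, -1), -1)) = Mul(84434, Pow(Rational(-1, 309), -1)) = Mul(84434, -309) = -26090106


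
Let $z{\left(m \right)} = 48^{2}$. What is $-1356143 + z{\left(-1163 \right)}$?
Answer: $-1353839$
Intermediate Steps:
$z{\left(m \right)} = 2304$
$-1356143 + z{\left(-1163 \right)} = -1356143 + 2304 = -1353839$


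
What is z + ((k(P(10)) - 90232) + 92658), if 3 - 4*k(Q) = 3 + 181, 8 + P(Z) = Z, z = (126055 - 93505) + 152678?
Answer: 750435/4 ≈ 1.8761e+5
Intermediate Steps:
z = 185228 (z = 32550 + 152678 = 185228)
P(Z) = -8 + Z
k(Q) = -181/4 (k(Q) = ¾ - (3 + 181)/4 = ¾ - ¼*184 = ¾ - 46 = -181/4)
z + ((k(P(10)) - 90232) + 92658) = 185228 + ((-181/4 - 90232) + 92658) = 185228 + (-361109/4 + 92658) = 185228 + 9523/4 = 750435/4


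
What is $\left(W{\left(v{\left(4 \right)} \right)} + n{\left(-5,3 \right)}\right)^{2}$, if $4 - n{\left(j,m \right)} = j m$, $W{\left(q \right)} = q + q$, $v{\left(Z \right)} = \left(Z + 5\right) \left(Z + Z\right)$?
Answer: $26569$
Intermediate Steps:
$v{\left(Z \right)} = 2 Z \left(5 + Z\right)$ ($v{\left(Z \right)} = \left(5 + Z\right) 2 Z = 2 Z \left(5 + Z\right)$)
$W{\left(q \right)} = 2 q$
$n{\left(j,m \right)} = 4 - j m$
$\left(W{\left(v{\left(4 \right)} \right)} + n{\left(-5,3 \right)}\right)^{2} = \left(2 \cdot 2 \cdot 4 \left(5 + 4\right) - \left(-4 - 15\right)\right)^{2} = \left(2 \cdot 2 \cdot 4 \cdot 9 + \left(4 + 15\right)\right)^{2} = \left(2 \cdot 72 + 19\right)^{2} = \left(144 + 19\right)^{2} = 163^{2} = 26569$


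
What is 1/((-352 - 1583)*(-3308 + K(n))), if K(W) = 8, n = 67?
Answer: 1/6385500 ≈ 1.5660e-7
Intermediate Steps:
1/((-352 - 1583)*(-3308 + K(n))) = 1/((-352 - 1583)*(-3308 + 8)) = 1/(-1935*(-3300)) = 1/6385500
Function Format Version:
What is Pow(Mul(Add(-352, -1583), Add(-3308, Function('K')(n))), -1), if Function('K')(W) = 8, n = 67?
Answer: Rational(1, 6385500) ≈ 1.5660e-7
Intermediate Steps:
Pow(Mul(Add(-352, -1583), Add(-3308, Function('K')(n))), -1) = Pow(Mul(Add(-352, -1583), Add(-3308, 8)), -1) = Pow(Mul(-1935, -3300), -1) = Pow(6385500, -1) = Rational(1, 6385500)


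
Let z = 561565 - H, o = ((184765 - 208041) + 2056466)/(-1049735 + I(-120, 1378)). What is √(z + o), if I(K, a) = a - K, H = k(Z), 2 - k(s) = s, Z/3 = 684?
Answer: √619298486231184905/1048237 ≈ 750.74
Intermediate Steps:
Z = 2052 (Z = 3*684 = 2052)
k(s) = 2 - s
H = -2050 (H = 2 - 1*2052 = 2 - 2052 = -2050)
o = -2033190/1048237 (o = ((184765 - 208041) + 2056466)/(-1049735 + (1378 - 1*(-120))) = (-23276 + 2056466)/(-1049735 + (1378 + 120)) = 2033190/(-1049735 + 1498) = 2033190/(-1048237) = 2033190*(-1/1048237) = -2033190/1048237 ≈ -1.9396)
z = 563615 (z = 561565 - 1*(-2050) = 561565 + 2050 = 563615)
√(z + o) = √(563615 - 2033190/1048237) = √(590800063565/1048237) = √619298486231184905/1048237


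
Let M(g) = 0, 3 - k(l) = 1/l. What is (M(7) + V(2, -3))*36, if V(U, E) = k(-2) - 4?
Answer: -18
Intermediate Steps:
k(l) = 3 - 1/l
V(U, E) = -½ (V(U, E) = (3 - 1/(-2)) - 4 = (3 - 1*(-½)) - 4 = (3 + ½) - 4 = 7/2 - 4 = -½)
(M(7) + V(2, -3))*36 = (0 - ½)*36 = -½*36 = -18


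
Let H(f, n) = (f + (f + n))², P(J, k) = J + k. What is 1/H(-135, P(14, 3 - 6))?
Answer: 1/67081 ≈ 1.4907e-5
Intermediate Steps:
H(f, n) = (n + 2*f)²
1/H(-135, P(14, 3 - 6)) = 1/(((14 + (3 - 6)) + 2*(-135))²) = 1/(((14 - 3) - 270)²) = 1/((11 - 270)²) = 1/((-259)²) = 1/67081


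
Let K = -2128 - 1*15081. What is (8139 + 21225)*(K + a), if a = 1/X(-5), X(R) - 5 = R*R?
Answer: -2526620486/5 ≈ -5.0532e+8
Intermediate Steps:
X(R) = 5 + R**2 (X(R) = 5 + R*R = 5 + R**2)
K = -17209 (K = -2128 - 15081 = -17209)
a = 1/30 (a = 1/(5 + (-5)**2) = 1/(5 + 25) = 1/30 ≈ 0.033333)
(8139 + 21225)*(K + a) = (8139 + 21225)*(-17209 + 1/30) = 29364*(-516269/30) = -2526620486/5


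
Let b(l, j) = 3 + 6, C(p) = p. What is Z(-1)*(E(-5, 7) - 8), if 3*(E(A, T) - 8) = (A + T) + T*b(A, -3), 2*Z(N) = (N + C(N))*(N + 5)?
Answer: -260/3 ≈ -86.667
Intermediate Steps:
b(l, j) = 9
Z(N) = N*(5 + N) (Z(N) = ((N + N)*(N + 5))/2 = ((2*N)*(5 + N))/2 = (2*N*(5 + N))/2 = N*(5 + N))
E(A, T) = 8 + A/3 + 10*T/3 (E(A, T) = 8 + ((A + T) + T*9)/3 = 8 + ((A + T) + 9*T)/3 = 8 + (A + 10*T)/3 = 8 + (A/3 + 10*T/3) = 8 + A/3 + 10*T/3)
Z(-1)*(E(-5, 7) - 8) = (-(5 - 1))*((8 + (⅓)*(-5) + (10/3)*7) - 8) = (-1*4)*((8 - 5/3 + 70/3) - 8) = -4*(89/3 - 8) = -4*65/3 = -260/3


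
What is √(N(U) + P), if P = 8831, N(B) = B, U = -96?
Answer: √8735 ≈ 93.461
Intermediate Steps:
√(N(U) + P) = √(-96 + 8831) = √8735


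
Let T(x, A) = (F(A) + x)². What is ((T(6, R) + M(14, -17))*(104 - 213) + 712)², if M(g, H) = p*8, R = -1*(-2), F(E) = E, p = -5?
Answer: 3625216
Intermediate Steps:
R = 2
T(x, A) = (A + x)²
M(g, H) = -40 (M(g, H) = -5*8 = -40)
((T(6, R) + M(14, -17))*(104 - 213) + 712)² = (((2 + 6)² - 40)*(104 - 213) + 712)² = ((8² - 40)*(-109) + 712)² = ((64 - 40)*(-109) + 712)² = (24*(-109) + 712)² = (-2616 + 712)² = (-1904)² = 3625216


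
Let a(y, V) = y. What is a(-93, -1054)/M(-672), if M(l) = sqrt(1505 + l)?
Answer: -93*sqrt(17)/119 ≈ -3.2223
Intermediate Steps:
a(-93, -1054)/M(-672) = -93/sqrt(1505 - 672) = -93*sqrt(17)/119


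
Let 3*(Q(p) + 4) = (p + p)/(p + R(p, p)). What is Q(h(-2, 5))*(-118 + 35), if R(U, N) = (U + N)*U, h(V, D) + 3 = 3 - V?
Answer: 4814/15 ≈ 320.93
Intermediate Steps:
h(V, D) = -V (h(V, D) = -3 + (3 - V) = -V)
R(U, N) = U*(N + U) (R(U, N) = (N + U)*U = U*(N + U))
Q(p) = -4 + 2*p/(3*(p + 2*p²)) (Q(p) = -4 + ((p + p)/(p + p*(p + p)))/3 = -4 + ((2*p)/(p + p*(2*p)))/3 = -4 + ((2*p)/(p + 2*p²))/3 = -4 + (2*p/(p + 2*p²))/3 = -4 + 2*p/(3*(p + 2*p²)))
Q(h(-2, 5))*(-118 + 35) = (2*(-5 - (-12)*(-2))/(3*(1 + 2*(-1*(-2)))))*(-118 + 35) = (2*(-5 - 12*2)/(3*(1 + 2*2)))*(-83) = (2*(-5 - 24)/(3*(1 + 4)))*(-83) = ((⅔)*(-29)/5)*(-83) = ((⅔)*(⅕)*(-29))*(-83) = -58/15*(-83) = 4814/15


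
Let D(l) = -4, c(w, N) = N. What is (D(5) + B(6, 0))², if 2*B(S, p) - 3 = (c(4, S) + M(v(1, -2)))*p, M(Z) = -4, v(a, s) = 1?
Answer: 25/4 ≈ 6.2500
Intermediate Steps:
B(S, p) = 3/2 + p*(-4 + S)/2 (B(S, p) = 3/2 + ((S - 4)*p)/2 = 3/2 + ((-4 + S)*p)/2 = 3/2 + (p*(-4 + S))/2 = 3/2 + p*(-4 + S)/2)
(D(5) + B(6, 0))² = (-4 + (3/2 - 2*0 + (½)*6*0))² = (-4 + (3/2 + 0 + 0))² = (-4 + 3/2)² = (-5/2)² = 25/4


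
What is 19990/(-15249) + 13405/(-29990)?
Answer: -160782589/91463502 ≈ -1.7579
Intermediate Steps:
19990/(-15249) + 13405/(-29990) = 19990*(-1/15249) + 13405*(-1/29990) = -19990/15249 - 2681/5998 = -160782589/91463502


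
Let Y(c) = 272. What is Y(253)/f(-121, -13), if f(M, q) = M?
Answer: -272/121 ≈ -2.2479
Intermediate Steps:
Y(253)/f(-121, -13) = 272/(-121) = 272*(-1/121) = -272/121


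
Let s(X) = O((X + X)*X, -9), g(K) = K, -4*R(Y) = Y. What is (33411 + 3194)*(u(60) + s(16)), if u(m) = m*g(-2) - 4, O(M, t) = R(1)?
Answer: -18192685/4 ≈ -4.5482e+6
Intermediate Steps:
R(Y) = -Y/4
O(M, t) = -¼ (O(M, t) = -¼*1 = -¼)
s(X) = -¼
u(m) = -4 - 2*m (u(m) = m*(-2) - 4 = -2*m - 4 = -4 - 2*m)
(33411 + 3194)*(u(60) + s(16)) = (33411 + 3194)*((-4 - 2*60) - ¼) = 36605*((-4 - 120) - ¼) = 36605*(-124 - ¼) = 36605*(-497/4) = -18192685/4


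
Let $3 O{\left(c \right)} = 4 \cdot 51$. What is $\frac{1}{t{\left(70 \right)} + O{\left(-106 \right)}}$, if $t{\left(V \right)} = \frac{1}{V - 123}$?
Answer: $\frac{53}{3603} \approx 0.01471$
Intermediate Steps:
$O{\left(c \right)} = 68$ ($O{\left(c \right)} = \frac{4 \cdot 51}{3} = \frac{1}{3} \cdot 204 = 68$)
$t{\left(V \right)} = \frac{1}{-123 + V}$
$\frac{1}{t{\left(70 \right)} + O{\left(-106 \right)}} = \frac{1}{\frac{1}{-123 + 70} + 68} = \frac{1}{\frac{1}{-53} + 68} = \frac{1}{- \frac{1}{53} + 68} = \frac{1}{\frac{3603}{53}} = \frac{53}{3603}$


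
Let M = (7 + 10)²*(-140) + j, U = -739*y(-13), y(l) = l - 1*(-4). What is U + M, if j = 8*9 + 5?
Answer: -33732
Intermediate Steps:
y(l) = 4 + l (y(l) = l + 4 = 4 + l)
U = 6651 (U = -739*(4 - 13) = -739*(-9) = 6651)
j = 77 (j = 72 + 5 = 77)
M = -40383 (M = (7 + 10)²*(-140) + 77 = 17²*(-140) + 77 = 289*(-140) + 77 = -40460 + 77 = -40383)
U + M = 6651 - 40383 = -33732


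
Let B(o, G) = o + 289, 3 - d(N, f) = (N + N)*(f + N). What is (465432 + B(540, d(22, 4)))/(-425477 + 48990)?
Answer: -466261/376487 ≈ -1.2385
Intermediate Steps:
d(N, f) = 3 - 2*N*(N + f) (d(N, f) = 3 - (N + N)*(f + N) = 3 - 2*N*(N + f))
B(o, G) = 289 + o
(465432 + B(540, d(22, 4)))/(-425477 + 48990) = (465432 + (289 + 540))/(-425477 + 48990) = (465432 + 829)/(-376487) = 466261*(-1/376487) = -466261/376487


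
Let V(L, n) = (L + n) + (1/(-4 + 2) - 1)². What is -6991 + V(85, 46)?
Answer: -27431/4 ≈ -6857.8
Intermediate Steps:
V(L, n) = 9/4 + L + n (V(L, n) = (L + n) + (1/(-2) - 1)² = (L + n) + (-½ - 1)² = (L + n) + (-3/2)² = (L + n) + 9/4 = 9/4 + L + n)
-6991 + V(85, 46) = -6991 + (9/4 + 85 + 46) = -6991 + 533/4 = -27431/4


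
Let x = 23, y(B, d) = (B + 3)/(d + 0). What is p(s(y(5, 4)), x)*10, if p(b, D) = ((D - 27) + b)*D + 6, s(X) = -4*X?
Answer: -2700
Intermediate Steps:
y(B, d) = (3 + B)/d
p(b, D) = 6 + D*(-27 + D + b) (p(b, D) = ((-27 + D) + b)*D + 6 = (-27 + D + b)*D + 6 = D*(-27 + D + b) + 6 = 6 + D*(-27 + D + b))
p(s(y(5, 4)), x)*10 = (6 + 23² - 27*23 + 23*(-4*(3 + 5)/4))*10 = (6 + 529 - 621 + 23*(-8))*10 = (6 + 529 - 621 - 184)*10 = -270*10 = -2700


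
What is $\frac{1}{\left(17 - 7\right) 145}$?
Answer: $\frac{1}{1450} \approx 0.00068966$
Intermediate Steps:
$\frac{1}{\left(17 - 7\right) 145} = \frac{1}{10 \cdot 145} = \frac{1}{1450}$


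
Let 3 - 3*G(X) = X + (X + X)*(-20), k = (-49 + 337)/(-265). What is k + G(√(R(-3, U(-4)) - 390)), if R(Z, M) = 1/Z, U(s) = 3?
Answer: -23/265 + 13*I*√3513/3 ≈ -0.086792 + 256.84*I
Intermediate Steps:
k = -288/265 (k = 288*(-1/265) = -288/265 ≈ -1.0868)
G(X) = 1 + 13*X (G(X) = 1 - (X + (X + X)*(-20))/3 = 1 - (X + (2*X)*(-20))/3 = 1 - (X - 40*X)/3 = 1 - (-13)*X = 1 + 13*X)
k + G(√(R(-3, U(-4)) - 390)) = -288/265 + (1 + 13*√(1/(-3) - 390)) = -288/265 + (1 + 13*√(-⅓ - 390)) = -288/265 + (1 + 13*√(-1171/3)) = -288/265 + (1 + 13*(I*√3513/3)) = -288/265 + (1 + 13*I*√3513/3) = -23/265 + 13*I*√3513/3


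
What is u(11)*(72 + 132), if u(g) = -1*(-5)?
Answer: 1020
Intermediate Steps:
u(g) = 5
u(11)*(72 + 132) = 5*(72 + 132) = 5*204 = 1020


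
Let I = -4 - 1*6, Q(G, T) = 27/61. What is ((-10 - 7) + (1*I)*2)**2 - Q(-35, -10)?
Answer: 83482/61 ≈ 1368.6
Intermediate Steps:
Q(G, T) = 27/61 (Q(G, T) = 27*(1/61) = 27/61)
I = -10 (I = -4 - 6 = -10)
((-10 - 7) + (1*I)*2)**2 - Q(-35, -10) = ((-10 - 7) + (1*(-10))*2)**2 - 1*27/61 = (-17 - 10*2)**2 - 27/61 = (-17 - 20)**2 - 27/61 = (-37)**2 - 27/61 = 1369 - 27/61 = 83482/61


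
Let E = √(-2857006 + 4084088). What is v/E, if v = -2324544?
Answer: -1162272*√1227082/613541 ≈ -2098.5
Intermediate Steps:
E = √1227082 ≈ 1107.7
v/E = -2324544*√1227082/1227082 = -1162272*√1227082/613541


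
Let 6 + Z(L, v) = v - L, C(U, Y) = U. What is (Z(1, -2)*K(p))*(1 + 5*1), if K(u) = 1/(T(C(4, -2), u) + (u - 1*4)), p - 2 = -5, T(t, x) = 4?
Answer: 18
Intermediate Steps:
Z(L, v) = -6 + v - L (Z(L, v) = -6 + (v - L) = -6 + v - L)
p = -3 (p = 2 - 5 = -3)
K(u) = 1/u (K(u) = 1/(4 + (u - 1*4)) = 1/(4 + (u - 4)) = 1/(4 + (-4 + u)) = 1/u)
(Z(1, -2)*K(p))*(1 + 5*1) = ((-6 - 2 - 1*1)/(-3))*(1 + 5*1) = ((-6 - 2 - 1)*(-⅓))*(1 + 5) = -9*(-⅓)*6 = 3*6 = 18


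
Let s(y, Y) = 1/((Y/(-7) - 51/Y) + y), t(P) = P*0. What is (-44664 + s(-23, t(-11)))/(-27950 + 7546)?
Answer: 11166/5101 ≈ 2.1890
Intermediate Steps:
t(P) = 0
s(y, Y) = 1/(y - 51/Y - Y/7) (s(y, Y) = 1/((Y*(-⅐) - 51/Y) + y) = 1/((-Y/7 - 51/Y) + y) = 1/((-51/Y - Y/7) + y) = 1/(y - 51/Y - Y/7))
(-44664 + s(-23, t(-11)))/(-27950 + 7546) = (-44664 + 7*0/(-357 - 1*0² + 7*0*(-23)))/(-27950 + 7546) = (-44664 + 7*0/(-357 - 1*0 + 0))/(-20404) = (-44664 + 7*0/(-357 + 0 + 0))*(-1/20404) = (-44664 + 7*0/(-357))*(-1/20404) = (-44664 + 7*0*(-1/357))*(-1/20404) = (-44664 + 0)*(-1/20404) = -44664*(-1/20404) = 11166/5101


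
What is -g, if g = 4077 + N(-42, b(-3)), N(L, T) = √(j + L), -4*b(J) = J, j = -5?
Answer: -4077 - I*√47 ≈ -4077.0 - 6.8557*I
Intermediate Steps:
b(J) = -J/4
N(L, T) = √(-5 + L)
g = 4077 + I*√47 (g = 4077 + √(-5 - 42) = 4077 + √(-47) = 4077 + I*√47 ≈ 4077.0 + 6.8557*I)
-g = -(4077 + I*√47) = -4077 - I*√47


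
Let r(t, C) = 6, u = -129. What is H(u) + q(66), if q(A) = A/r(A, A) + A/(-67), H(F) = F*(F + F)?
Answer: 2230565/67 ≈ 33292.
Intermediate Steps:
H(F) = 2*F² (H(F) = F*(2*F) = 2*F²)
q(A) = 61*A/402 (q(A) = A/6 + A/(-67) = A*(⅙) + A*(-1/67) = A/6 - A/67 = 61*A/402)
H(u) + q(66) = 2*(-129)² + (61/402)*66 = 2*16641 + 671/67 = 33282 + 671/67 = 2230565/67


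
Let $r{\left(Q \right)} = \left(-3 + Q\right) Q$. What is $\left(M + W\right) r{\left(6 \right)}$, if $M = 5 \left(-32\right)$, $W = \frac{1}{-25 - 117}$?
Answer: $- \frac{204489}{71} \approx -2880.1$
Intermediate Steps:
$r{\left(Q \right)} = Q \left(-3 + Q\right)$
$W = - \frac{1}{142}$ ($W = \frac{1}{-142} = - \frac{1}{142} \approx -0.0070423$)
$M = -160$
$\left(M + W\right) r{\left(6 \right)} = \left(-160 - \frac{1}{142}\right) 6 \left(-3 + 6\right) = - \frac{22721 \cdot 6 \cdot 3}{142} = \left(- \frac{22721}{142}\right) 18 = - \frac{204489}{71}$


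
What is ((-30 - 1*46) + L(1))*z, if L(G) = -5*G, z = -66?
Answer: 5346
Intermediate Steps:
((-30 - 1*46) + L(1))*z = ((-30 - 1*46) - 5*1)*(-66) = ((-30 - 46) - 5)*(-66) = (-76 - 5)*(-66) = -81*(-66) = 5346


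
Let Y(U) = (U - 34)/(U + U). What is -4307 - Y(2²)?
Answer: -17213/4 ≈ -4303.3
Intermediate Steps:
Y(U) = (-34 + U)/(2*U) (Y(U) = (-34 + U)/((2*U)) = (-34 + U)*(1/(2*U)) = (-34 + U)/(2*U))
-4307 - Y(2²) = -4307 - (-34 + 2²)/(2*(2²)) = -4307 - (-34 + 4)/(2*4) = -4307 - (-30)/(2*4) = -4307 - 1*(-15/4) = -4307 + 15/4 = -17213/4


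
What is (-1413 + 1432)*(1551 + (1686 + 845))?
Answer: 77558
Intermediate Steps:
(-1413 + 1432)*(1551 + (1686 + 845)) = 19*(1551 + 2531) = 19*4082 = 77558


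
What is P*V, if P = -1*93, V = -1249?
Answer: 116157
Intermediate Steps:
P = -93
P*V = -93*(-1249) = 116157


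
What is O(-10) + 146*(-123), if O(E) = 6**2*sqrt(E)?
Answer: -17958 + 36*I*sqrt(10) ≈ -17958.0 + 113.84*I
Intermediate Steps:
O(E) = 36*sqrt(E)
O(-10) + 146*(-123) = 36*sqrt(-10) + 146*(-123) = 36*(I*sqrt(10)) - 17958 = 36*I*sqrt(10) - 17958 = -17958 + 36*I*sqrt(10)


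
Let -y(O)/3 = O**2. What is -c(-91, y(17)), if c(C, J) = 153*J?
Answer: 132651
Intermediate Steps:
y(O) = -3*O**2
-c(-91, y(17)) = -153*(-3*17**2) = -153*(-3*289) = -153*(-867) = -1*(-132651) = 132651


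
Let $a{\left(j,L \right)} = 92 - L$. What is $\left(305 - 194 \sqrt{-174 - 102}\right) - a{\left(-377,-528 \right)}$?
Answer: $-315 - 388 i \sqrt{69} \approx -315.0 - 3223.0 i$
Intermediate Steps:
$\left(305 - 194 \sqrt{-174 - 102}\right) - a{\left(-377,-528 \right)} = \left(305 - 194 \sqrt{-174 - 102}\right) - \left(92 - -528\right) = \left(305 - 194 \sqrt{-276}\right) - \left(92 + 528\right) = \left(305 - 194 \cdot 2 i \sqrt{69}\right) - 620 = \left(305 - 388 i \sqrt{69}\right) - 620 = -315 - 388 i \sqrt{69}$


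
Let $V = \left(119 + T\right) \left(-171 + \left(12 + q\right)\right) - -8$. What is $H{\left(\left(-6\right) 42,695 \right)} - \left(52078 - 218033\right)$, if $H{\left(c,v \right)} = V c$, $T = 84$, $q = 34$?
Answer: $6558439$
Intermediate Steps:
$V = -25367$ ($V = \left(119 + 84\right) \left(-171 + \left(12 + 34\right)\right) - -8 = 203 \left(-171 + 46\right) + 8 = 203 \left(-125\right) + 8 = -25375 + 8 = -25367$)
$H{\left(c,v \right)} = - 25367 c$
$H{\left(\left(-6\right) 42,695 \right)} - \left(52078 - 218033\right) = - 25367 \left(\left(-6\right) 42\right) - \left(52078 - 218033\right) = \left(-25367\right) \left(-252\right) - -165955 = 6392484 + 165955 = 6558439$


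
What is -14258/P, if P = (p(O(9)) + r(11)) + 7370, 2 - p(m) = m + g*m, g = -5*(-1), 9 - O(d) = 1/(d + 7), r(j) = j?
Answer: -114064/58635 ≈ -1.9453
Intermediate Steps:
O(d) = 9 - 1/(7 + d) (O(d) = 9 - 1/(d + 7) = 9 - 1/(7 + d))
g = 5
p(m) = 2 - 6*m (p(m) = 2 - (m + 5*m) = 2 - 6*m)
P = 58635/8 (P = ((2 - 6*(62 + 9*9)/(7 + 9)) + 11) + 7370 = ((2 - 6*(62 + 81)/16) + 11) + 7370 = ((2 - 3*143/8) + 11) + 7370 = ((2 - 6*143/16) + 11) + 7370 = ((2 - 429/8) + 11) + 7370 = (-413/8 + 11) + 7370 = -325/8 + 7370 = 58635/8 ≈ 7329.4)
-14258/P = -14258/58635/8 = -14258*8/58635 = -114064/58635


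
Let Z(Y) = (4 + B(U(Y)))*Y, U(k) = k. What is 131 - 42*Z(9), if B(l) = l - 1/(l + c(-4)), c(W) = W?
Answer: -23537/5 ≈ -4707.4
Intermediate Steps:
B(l) = l - 1/(-4 + l) (B(l) = l - 1/(l - 4) = l - 1/(-4 + l))
Z(Y) = Y*(4 + (-1 + Y² - 4*Y)/(-4 + Y)) (Z(Y) = (4 + (-1 + Y² - 4*Y)/(-4 + Y))*Y = Y*(4 + (-1 + Y² - 4*Y)/(-4 + Y)))
131 - 42*Z(9) = 131 - 378*(-17 + 9²)/(-4 + 9) = 131 - 378*(-17 + 81)/5 = 131 - 378*64/5 = 131 - 42*576/5 = 131 - 24192/5 = -23537/5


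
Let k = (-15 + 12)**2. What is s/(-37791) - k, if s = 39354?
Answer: -126491/12597 ≈ -10.041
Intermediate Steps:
k = 9 (k = (-3)**2 = 9)
s/(-37791) - k = 39354/(-37791) - 1*9 = 39354*(-1/37791) - 9 = -13118/12597 - 9 = -126491/12597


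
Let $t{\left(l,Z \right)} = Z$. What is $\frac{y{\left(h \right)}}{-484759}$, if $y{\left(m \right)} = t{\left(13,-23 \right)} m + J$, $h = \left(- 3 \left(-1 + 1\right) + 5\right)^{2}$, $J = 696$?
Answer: $- \frac{11}{44069} \approx -0.00024961$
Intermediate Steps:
$h = 25$ ($h = \left(\left(-3\right) 0 + 5\right)^{2} = \left(0 + 5\right)^{2} = 5^{2} = 25$)
$y{\left(m \right)} = 696 - 23 m$ ($y{\left(m \right)} = - 23 m + 696 = 696 - 23 m$)
$\frac{y{\left(h \right)}}{-484759} = \frac{696 - 575}{-484759} = \left(696 - 575\right) \left(- \frac{1}{484759}\right) = 121 \left(- \frac{1}{484759}\right) = - \frac{11}{44069}$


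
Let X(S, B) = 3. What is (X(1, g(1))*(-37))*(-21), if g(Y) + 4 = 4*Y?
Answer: 2331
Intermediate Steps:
g(Y) = -4 + 4*Y
(X(1, g(1))*(-37))*(-21) = (3*(-37))*(-21) = -111*(-21) = 2331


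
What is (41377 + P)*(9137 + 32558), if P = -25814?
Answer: 648899285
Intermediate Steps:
(41377 + P)*(9137 + 32558) = (41377 - 25814)*(9137 + 32558) = 15563*41695 = 648899285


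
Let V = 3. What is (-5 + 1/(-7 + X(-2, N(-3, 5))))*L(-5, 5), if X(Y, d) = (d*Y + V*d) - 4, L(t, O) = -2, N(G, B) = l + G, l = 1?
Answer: 132/13 ≈ 10.154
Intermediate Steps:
N(G, B) = 1 + G
X(Y, d) = -4 + 3*d + Y*d (X(Y, d) = (d*Y + 3*d) - 4 = (Y*d + 3*d) - 4 = (3*d + Y*d) - 4 = -4 + 3*d + Y*d)
(-5 + 1/(-7 + X(-2, N(-3, 5))))*L(-5, 5) = (-5 + 1/(-7 + (-4 + 3*(1 - 3) - 2*(1 - 3))))*(-2) = (-5 + 1/(-7 + (-4 + 3*(-2) - 2*(-2))))*(-2) = (-5 + 1/(-7 + (-4 - 6 + 4)))*(-2) = (-5 + 1/(-7 - 6))*(-2) = (-5 + 1/(-13))*(-2) = (-5 - 1/13)*(-2) = -66/13*(-2) = 132/13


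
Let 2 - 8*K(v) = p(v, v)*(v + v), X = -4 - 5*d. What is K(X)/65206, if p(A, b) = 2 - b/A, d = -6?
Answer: -25/260824 ≈ -9.5850e-5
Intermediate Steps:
X = 26 (X = -4 - 5*(-6) = -4 + 30 = 26)
p(A, b) = 2 - b/A
K(v) = 1/4 - v/4 (K(v) = 1/4 - (2 - v/v)*(v + v)/8 = 1/4 - (2 - 1)*2*v/8 = 1/4 - 2*v/8 = 1/4 - v/4)
K(X)/65206 = (1/4 - 1/4*26)/65206 = (1/4 - 13/2)*(1/65206) = -25/4*1/65206 = -25/260824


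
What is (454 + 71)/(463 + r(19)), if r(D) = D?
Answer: 525/482 ≈ 1.0892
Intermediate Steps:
(454 + 71)/(463 + r(19)) = (454 + 71)/(463 + 19) = 525/482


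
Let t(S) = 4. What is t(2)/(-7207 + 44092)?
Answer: 4/36885 ≈ 0.00010845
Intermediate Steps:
t(2)/(-7207 + 44092) = 4/(-7207 + 44092) = 4/36885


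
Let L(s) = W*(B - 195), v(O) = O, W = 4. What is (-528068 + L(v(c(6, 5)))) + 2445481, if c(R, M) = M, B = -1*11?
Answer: 1916589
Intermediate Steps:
B = -11
L(s) = -824 (L(s) = 4*(-11 - 195) = 4*(-206) = -824)
(-528068 + L(v(c(6, 5)))) + 2445481 = (-528068 - 824) + 2445481 = -528892 + 2445481 = 1916589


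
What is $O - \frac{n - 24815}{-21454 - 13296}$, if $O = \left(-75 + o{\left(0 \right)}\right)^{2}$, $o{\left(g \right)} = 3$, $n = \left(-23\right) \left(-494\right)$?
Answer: $\frac{180130547}{34750} \approx 5183.6$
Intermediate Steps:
$n = 11362$
$O = 5184$ ($O = \left(-75 + 3\right)^{2} = \left(-72\right)^{2} = 5184$)
$O - \frac{n - 24815}{-21454 - 13296} = 5184 - \frac{11362 - 24815}{-21454 - 13296} = 5184 - - \frac{13453}{-34750} = 5184 - \left(-13453\right) \left(- \frac{1}{34750}\right) = 5184 - \frac{13453}{34750} = \frac{180130547}{34750}$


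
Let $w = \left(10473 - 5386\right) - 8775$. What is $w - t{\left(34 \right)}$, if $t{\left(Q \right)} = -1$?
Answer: $-3687$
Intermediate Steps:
$w = -3688$ ($w = 5087 - 8775 = -3688$)
$w - t{\left(34 \right)} = -3688 - -1 = -3688 + 1 = -3687$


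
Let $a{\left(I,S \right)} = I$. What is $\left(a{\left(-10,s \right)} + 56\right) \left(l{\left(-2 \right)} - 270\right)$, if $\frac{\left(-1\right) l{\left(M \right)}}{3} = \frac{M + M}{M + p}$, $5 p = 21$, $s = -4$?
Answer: $- \frac{133860}{11} \approx -12169.0$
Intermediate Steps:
$p = \frac{21}{5}$ ($p = \frac{1}{5} \cdot 21 = \frac{21}{5} \approx 4.2$)
$l{\left(M \right)} = - \frac{6 M}{\frac{21}{5} + M}$ ($l{\left(M \right)} = - 3 \frac{M + M}{M + \frac{21}{5}} = - 3 \frac{2 M}{\frac{21}{5} + M} = - \frac{6 M}{\frac{21}{5} + M}$)
$\left(a{\left(-10,s \right)} + 56\right) \left(l{\left(-2 \right)} - 270\right) = \left(-10 + 56\right) \left(\left(-30\right) \left(-2\right) \frac{1}{21 + 5 \left(-2\right)} - 270\right) = 46 \left(\left(-30\right) \left(-2\right) \frac{1}{21 - 10} - 270\right) = 46 \left(\left(-30\right) \left(-2\right) \frac{1}{11} - 270\right) = 46 \left(\frac{60}{11} - 270\right) = 46 \left(- \frac{2910}{11}\right) = - \frac{133860}{11}$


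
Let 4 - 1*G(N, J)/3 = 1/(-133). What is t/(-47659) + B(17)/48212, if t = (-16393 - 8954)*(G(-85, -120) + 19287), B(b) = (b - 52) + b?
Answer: 224047764992331/21828489226 ≈ 10264.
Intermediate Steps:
G(N, J) = 1599/133 (G(N, J) = 12 - 3/(-133) = 12 - 3*(-1/133) = 12 + 3/133 = 1599/133)
B(b) = -52 + 2*b (B(b) = (-52 + b) + b = -52 + 2*b)
t = -9294274170/19 (t = (-16393 - 8954)*(1599/133 + 19287) = -25347*2566770/133 = -9294274170/19 ≈ -4.8917e+8)
t/(-47659) + B(17)/48212 = -9294274170/19/(-47659) + (-52 + 2*17)/48212 = -9294274170/19*(-1/47659) + (-52 + 34)*(1/48212) = 9294274170/905521 - 18*1/48212 = 9294274170/905521 - 9/24106 = 224047764992331/21828489226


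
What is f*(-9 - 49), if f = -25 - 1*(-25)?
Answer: 0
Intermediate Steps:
f = 0 (f = -25 + 25 = 0)
f*(-9 - 49) = 0*(-9 - 49) = 0*(-58) = 0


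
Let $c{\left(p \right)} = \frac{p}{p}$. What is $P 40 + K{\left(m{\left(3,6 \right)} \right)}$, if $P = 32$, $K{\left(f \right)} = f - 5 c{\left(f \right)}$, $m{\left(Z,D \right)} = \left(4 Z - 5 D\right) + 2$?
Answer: $1259$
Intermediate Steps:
$c{\left(p \right)} = 1$
$m{\left(Z,D \right)} = 2 - 5 D + 4 Z$ ($m{\left(Z,D \right)} = \left(- 5 D + 4 Z\right) + 2 = 2 - 5 D + 4 Z$)
$K{\left(f \right)} = -5 + f$ ($K{\left(f \right)} = f - 5 = -5 + f$)
$P 40 + K{\left(m{\left(3,6 \right)} \right)} = 32 \cdot 40 + \left(-5 + \left(2 - 30 + 4 \cdot 3\right)\right) = 1280 + \left(-5 + \left(2 - 30 + 12\right)\right) = 1280 - 21 = 1259$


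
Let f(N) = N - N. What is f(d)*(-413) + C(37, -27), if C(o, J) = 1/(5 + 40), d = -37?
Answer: 1/45 ≈ 0.022222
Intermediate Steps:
C(o, J) = 1/45
f(N) = 0
f(d)*(-413) + C(37, -27) = 0*(-413) + 1/45 = 0 + 1/45 = 1/45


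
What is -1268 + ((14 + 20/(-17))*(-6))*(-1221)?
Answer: 1575512/17 ≈ 92677.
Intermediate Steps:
-1268 + ((14 + 20/(-17))*(-6))*(-1221) = -1268 + ((14 + 20*(-1/17))*(-6))*(-1221) = -1268 + ((14 - 20/17)*(-6))*(-1221) = -1268 + ((218/17)*(-6))*(-1221) = -1268 - 1308/17*(-1221) = -1268 + 1597068/17 = 1575512/17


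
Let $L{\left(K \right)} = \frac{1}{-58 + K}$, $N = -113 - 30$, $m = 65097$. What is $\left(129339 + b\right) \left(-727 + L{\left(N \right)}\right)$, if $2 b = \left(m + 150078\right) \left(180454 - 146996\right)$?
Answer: $- \frac{175343464269664}{67} \approx -2.6171 \cdot 10^{12}$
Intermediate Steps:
$N = -143$ ($N = -113 - 30 = -143$)
$b = 3599662575$ ($b = \frac{\left(65097 + 150078\right) \left(180454 - 146996\right)}{2} = \frac{215175 \cdot 33458}{2} = \frac{1}{2} \cdot 7199325150 = 3599662575$)
$\left(129339 + b\right) \left(-727 + L{\left(N \right)}\right) = \left(129339 + 3599662575\right) \left(-727 + \frac{1}{-58 - 143}\right) = 3599791914 \left(-727 + \frac{1}{-201}\right) = 3599791914 \left(-727 - \frac{1}{201}\right) = 3599791914 \left(- \frac{146128}{201}\right) = - \frac{175343464269664}{67}$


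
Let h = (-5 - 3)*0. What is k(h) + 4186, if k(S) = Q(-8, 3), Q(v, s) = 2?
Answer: 4188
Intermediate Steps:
h = 0 (h = -8*0 = 0)
k(S) = 2
k(h) + 4186 = 2 + 4186 = 4188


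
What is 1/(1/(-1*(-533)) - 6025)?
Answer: -533/3211324 ≈ -0.00016598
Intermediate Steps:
1/(1/(-1*(-533)) - 6025) = 1/(1/533 - 6025) = 1/(-3211324/533) = -533/3211324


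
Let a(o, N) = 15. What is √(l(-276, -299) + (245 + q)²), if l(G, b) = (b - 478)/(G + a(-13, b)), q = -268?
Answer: √4026534/87 ≈ 23.065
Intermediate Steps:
l(G, b) = (-478 + b)/(15 + G) (l(G, b) = (b - 478)/(G + 15) = (-478 + b)/(15 + G))
√(l(-276, -299) + (245 + q)²) = √((-478 - 299)/(15 - 276) + (245 - 268)²) = √(-777/(-261) + (-23)²) = √(-1/261*(-777) + 529) = √(259/87 + 529) = √(46282/87) = √4026534/87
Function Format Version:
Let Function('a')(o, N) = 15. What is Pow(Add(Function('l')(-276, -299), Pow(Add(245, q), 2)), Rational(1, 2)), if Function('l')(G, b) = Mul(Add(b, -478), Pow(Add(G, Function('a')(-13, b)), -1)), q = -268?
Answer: Mul(Rational(1, 87), Pow(4026534, Rational(1, 2))) ≈ 23.065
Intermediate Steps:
Function('l')(G, b) = Mul(Pow(Add(15, G), -1), Add(-478, b)) (Function('l')(G, b) = Mul(Add(b, -478), Pow(Add(G, 15), -1)) = Mul(Add(-478, b), Pow(Add(15, G), -1)) = Mul(Pow(Add(15, G), -1), Add(-478, b)))
Pow(Add(Function('l')(-276, -299), Pow(Add(245, q), 2)), Rational(1, 2)) = Pow(Add(Mul(Pow(Add(15, -276), -1), Add(-478, -299)), Pow(Add(245, -268), 2)), Rational(1, 2)) = Pow(Add(Mul(Pow(-261, -1), -777), Pow(-23, 2)), Rational(1, 2)) = Pow(Add(Mul(Rational(-1, 261), -777), 529), Rational(1, 2)) = Pow(Add(Rational(259, 87), 529), Rational(1, 2)) = Pow(Rational(46282, 87), Rational(1, 2)) = Mul(Rational(1, 87), Pow(4026534, Rational(1, 2)))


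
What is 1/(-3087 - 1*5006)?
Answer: -1/8093 ≈ -0.00012356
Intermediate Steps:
1/(-3087 - 1*5006) = 1/(-3087 - 5006) = 1/(-8093) = -1/8093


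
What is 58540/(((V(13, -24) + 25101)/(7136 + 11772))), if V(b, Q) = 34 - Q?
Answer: 1106874320/25159 ≈ 43995.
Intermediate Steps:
58540/(((V(13, -24) + 25101)/(7136 + 11772))) = 58540/((((34 - 1*(-24)) + 25101)/(7136 + 11772))) = 58540/((((34 + 24) + 25101)/18908)) = 58540/(((58 + 25101)*(1/18908))) = 58540/((25159*(1/18908))) = 58540/(25159/18908) = 58540*(18908/25159) = 1106874320/25159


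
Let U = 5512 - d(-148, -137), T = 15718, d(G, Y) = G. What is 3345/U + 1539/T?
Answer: 6128745/8896388 ≈ 0.68890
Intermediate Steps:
U = 5660 (U = 5512 - 1*(-148) = 5512 + 148 = 5660)
3345/U + 1539/T = 3345/5660 + 1539/15718 = 3345*(1/5660) + 1539*(1/15718) = 669/1132 + 1539/15718 = 6128745/8896388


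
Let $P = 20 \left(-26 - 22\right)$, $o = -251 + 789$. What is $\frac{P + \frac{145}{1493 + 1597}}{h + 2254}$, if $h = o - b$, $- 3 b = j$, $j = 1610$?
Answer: $- \frac{593251}{2057116} \approx -0.28839$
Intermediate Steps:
$b = - \frac{1610}{3}$ ($b = \left(- \frac{1}{3}\right) 1610 = - \frac{1610}{3} \approx -536.67$)
$o = 538$
$P = -960$ ($P = 20 \left(-48\right) = -960$)
$h = \frac{3224}{3}$ ($h = 538 - - \frac{1610}{3} = 538 + \frac{1610}{3} = \frac{3224}{3} \approx 1074.7$)
$\frac{P + \frac{145}{1493 + 1597}}{h + 2254} = \frac{-960 + \frac{145}{1493 + 1597}}{\frac{3224}{3} + 2254} = \frac{-960 + \frac{145}{3090}}{\frac{9986}{3}} = \left(-960 + 145 \cdot \frac{1}{3090}\right) \frac{3}{9986} = \left(-960 + \frac{29}{618}\right) \frac{3}{9986} = \left(- \frac{593251}{618}\right) \frac{3}{9986} = - \frac{593251}{2057116}$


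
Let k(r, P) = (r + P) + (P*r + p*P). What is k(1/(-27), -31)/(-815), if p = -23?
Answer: -6148/7335 ≈ -0.83817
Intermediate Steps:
k(r, P) = r - 22*P + P*r (k(r, P) = (r + P) + (P*r - 23*P) = (P + r) + (-23*P + P*r) = r - 22*P + P*r)
k(1/(-27), -31)/(-815) = (1/(-27) - 22*(-31) - 31/(-27))/(-815) = (-1/27 + 682 - 31*(-1/27))*(-1/815) = (-1/27 + 682 + 31/27)*(-1/815) = (6148/9)*(-1/815) = -6148/7335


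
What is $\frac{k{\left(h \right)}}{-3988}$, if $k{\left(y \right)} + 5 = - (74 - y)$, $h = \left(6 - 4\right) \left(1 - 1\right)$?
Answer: $\frac{79}{3988} \approx 0.019809$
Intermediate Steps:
$h = 0$ ($h = 2 \cdot 0 = 0$)
$k{\left(y \right)} = -79 + y$ ($k{\left(y \right)} = -5 - \left(74 - y\right) = -5 + \left(-74 + y\right) = -79 + y$)
$\frac{k{\left(h \right)}}{-3988} = \frac{-79 + 0}{-3988} = \left(-79\right) \left(- \frac{1}{3988}\right) = \frac{79}{3988}$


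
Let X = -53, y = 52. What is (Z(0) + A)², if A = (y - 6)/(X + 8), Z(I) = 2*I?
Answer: 2116/2025 ≈ 1.0449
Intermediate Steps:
A = -46/45 (A = (52 - 6)/(-53 + 8) = 46/(-45) = 46*(-1/45) = -46/45 ≈ -1.0222)
(Z(0) + A)² = (2*0 - 46/45)² = (0 - 46/45)² = (-46/45)² = 2116/2025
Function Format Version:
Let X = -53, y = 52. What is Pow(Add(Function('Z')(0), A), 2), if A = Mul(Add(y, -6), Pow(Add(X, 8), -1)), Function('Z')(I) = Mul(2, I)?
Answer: Rational(2116, 2025) ≈ 1.0449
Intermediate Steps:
A = Rational(-46, 45) (A = Mul(Add(52, -6), Pow(Add(-53, 8), -1)) = Mul(46, Pow(-45, -1)) = Mul(46, Rational(-1, 45)) = Rational(-46, 45) ≈ -1.0222)
Pow(Add(Function('Z')(0), A), 2) = Pow(Add(Mul(2, 0), Rational(-46, 45)), 2) = Pow(Add(0, Rational(-46, 45)), 2) = Pow(Rational(-46, 45), 2) = Rational(2116, 2025)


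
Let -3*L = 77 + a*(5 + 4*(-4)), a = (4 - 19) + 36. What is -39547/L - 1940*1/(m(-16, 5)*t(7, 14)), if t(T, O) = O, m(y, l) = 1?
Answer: -139981/154 ≈ -908.97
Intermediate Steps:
a = 21 (a = -15 + 36 = 21)
L = 154/3 (L = -(77 + 21*(5 + 4*(-4)))/3 = -(77 + 21*(5 - 16))/3 = -(77 + 21*(-11))/3 = -(77 - 231)/3 = -⅓*(-154) = 154/3 ≈ 51.333)
-39547/L - 1940*1/(m(-16, 5)*t(7, 14)) = -39547/154/3 - 1940/(1*14) = -39547*3/154 - 1940/14 = -118641/154 - 1940*1/14 = -118641/154 - 970/7 = -139981/154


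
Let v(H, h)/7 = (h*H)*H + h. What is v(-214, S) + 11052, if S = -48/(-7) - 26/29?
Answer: 55734878/29 ≈ 1.9219e+6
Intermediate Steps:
S = 1210/203 (S = -48*(-⅐) - 26*1/29 = 48/7 - 26/29 = 1210/203 ≈ 5.9606)
v(H, h) = 7*h + 7*h*H² (v(H, h) = 7*((h*H)*H + h) = 7*((H*h)*H + h) = 7*(h*H² + h) = 7*(h + h*H²) = 7*h + 7*h*H²)
v(-214, S) + 11052 = 7*(1210/203)*(1 + (-214)²) + 11052 = 7*(1210/203)*(1 + 45796) + 11052 = 7*(1210/203)*45797 + 11052 = 55414370/29 + 11052 = 55734878/29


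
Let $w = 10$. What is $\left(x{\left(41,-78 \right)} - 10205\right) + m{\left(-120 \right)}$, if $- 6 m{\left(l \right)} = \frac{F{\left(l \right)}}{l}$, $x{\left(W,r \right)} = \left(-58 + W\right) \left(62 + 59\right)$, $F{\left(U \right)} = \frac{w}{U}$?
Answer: $- \frac{105943681}{8640} \approx -12262.0$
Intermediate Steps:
$F{\left(U \right)} = \frac{10}{U}$
$x{\left(W,r \right)} = -7018 + 121 W$ ($x{\left(W,r \right)} = \left(-58 + W\right) 121 = -7018 + 121 W$)
$m{\left(l \right)} = - \frac{5}{3 l^{2}}$ ($m{\left(l \right)} = - \frac{\frac{10}{l} \frac{1}{l}}{6} = - \frac{10 \frac{1}{l^{2}}}{6} = - \frac{5}{3 l^{2}}$)
$\left(x{\left(41,-78 \right)} - 10205\right) + m{\left(-120 \right)} = \left(\left(-7018 + 121 \cdot 41\right) - 10205\right) - \frac{5}{3 \cdot 14400} = \left(\left(-7018 + 4961\right) - 10205\right) - \frac{1}{8640} = \left(-2057 - 10205\right) - \frac{1}{8640} = -12262 - \frac{1}{8640} = - \frac{105943681}{8640}$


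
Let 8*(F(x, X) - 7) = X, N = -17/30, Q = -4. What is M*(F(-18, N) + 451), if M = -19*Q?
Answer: 2088157/60 ≈ 34803.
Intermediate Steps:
M = 76 (M = -19*(-4) = 76)
N = -17/30 (N = -17*1/30 = -17/30 ≈ -0.56667)
F(x, X) = 7 + X/8
M*(F(-18, N) + 451) = 76*((7 + (⅛)*(-17/30)) + 451) = 76*((7 - 17/240) + 451) = 76*(1663/240 + 451) = 76*(109903/240) = 2088157/60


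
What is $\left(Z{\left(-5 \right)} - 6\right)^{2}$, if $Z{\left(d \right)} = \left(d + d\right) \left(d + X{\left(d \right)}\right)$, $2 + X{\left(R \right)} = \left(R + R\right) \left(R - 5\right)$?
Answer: $876096$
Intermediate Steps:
$X{\left(R \right)} = -2 + 2 R \left(-5 + R\right)$ ($X{\left(R \right)} = -2 + \left(R + R\right) \left(R - 5\right) = -2 + 2 R \left(-5 + R\right)$)
$Z{\left(d \right)} = 2 d \left(-2 - 9 d + 2 d^{2}\right)$ ($Z{\left(d \right)} = \left(d + d\right) \left(d - \left(2 - 2 d^{2} + 10 d\right)\right) = 2 d \left(-2 - 9 d + 2 d^{2}\right)$)
$\left(Z{\left(-5 \right)} - 6\right)^{2} = \left(2 \left(-5\right) \left(-2 - -45 + 2 \left(-5\right)^{2}\right) - 6\right)^{2} = \left(2 \left(-5\right) \left(-2 + 45 + 2 \cdot 25\right) - 6\right)^{2} = \left(2 \left(-5\right) \left(-2 + 45 + 50\right) - 6\right)^{2} = \left(2 \left(-5\right) 93 - 6\right)^{2} = \left(-930 - 6\right)^{2} = \left(-936\right)^{2} = 876096$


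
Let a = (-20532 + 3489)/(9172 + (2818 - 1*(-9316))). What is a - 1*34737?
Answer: -246707855/7102 ≈ -34738.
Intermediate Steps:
a = -5681/7102 (a = -17043/(9172 + (2818 + 9316)) = -17043/(9172 + 12134) = -17043/21306 = -17043*1/21306 = -5681/7102 ≈ -0.79992)
a - 1*34737 = -5681/7102 - 1*34737 = -5681/7102 - 34737 = -246707855/7102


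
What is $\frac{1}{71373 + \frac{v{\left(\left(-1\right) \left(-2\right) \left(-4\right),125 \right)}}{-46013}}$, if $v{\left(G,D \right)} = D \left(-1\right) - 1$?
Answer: $\frac{46013}{3284085975} \approx 1.4011 \cdot 10^{-5}$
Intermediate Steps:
$v{\left(G,D \right)} = -1 - D$ ($v{\left(G,D \right)} = - D - 1 = -1 - D$)
$\frac{1}{71373 + \frac{v{\left(\left(-1\right) \left(-2\right) \left(-4\right),125 \right)}}{-46013}} = \frac{1}{71373 + \frac{-1 - 125}{-46013}} = \frac{1}{71373 + \left(-1 - 125\right) \left(- \frac{1}{46013}\right)} = \frac{1}{71373 - - \frac{126}{46013}} = \frac{1}{71373 + \frac{126}{46013}} = \frac{1}{\frac{3284085975}{46013}} = \frac{46013}{3284085975}$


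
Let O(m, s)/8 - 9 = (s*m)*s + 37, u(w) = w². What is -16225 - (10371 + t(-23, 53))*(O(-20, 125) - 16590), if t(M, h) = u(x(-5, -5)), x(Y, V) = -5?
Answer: 26158627687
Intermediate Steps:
t(M, h) = 25 (t(M, h) = (-5)² = 25)
O(m, s) = 368 + 8*m*s² (O(m, s) = 72 + 8*((s*m)*s + 37) = 72 + 8*((m*s)*s + 37) = 72 + 8*(m*s² + 37) = 72 + 8*(37 + m*s²) = 72 + (296 + 8*m*s²) = 368 + 8*m*s²)
-16225 - (10371 + t(-23, 53))*(O(-20, 125) - 16590) = -16225 - (10371 + 25)*((368 + 8*(-20)*125²) - 16590) = -16225 - 10396*((368 + 8*(-20)*15625) - 16590) = -16225 - 10396*((368 - 2500000) - 16590) = -16225 - 10396*(-2499632 - 16590) = -16225 - 10396*(-2516222) = -16225 - 1*(-26158643912) = -16225 + 26158643912 = 26158627687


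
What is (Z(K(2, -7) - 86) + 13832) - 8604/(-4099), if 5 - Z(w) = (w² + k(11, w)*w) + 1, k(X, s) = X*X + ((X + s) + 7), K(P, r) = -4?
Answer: 41597058/4099 ≈ 10148.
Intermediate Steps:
k(X, s) = 7 + X + s + X² (k(X, s) = X² + (7 + X + s) = 7 + X + s + X²)
Z(w) = 4 - w² - w*(139 + w) (Z(w) = 5 - ((w² + (7 + 11 + w + 11²)*w) + 1) = 5 - ((w² + (7 + 11 + w + 121)*w) + 1) = 5 - ((w² + (139 + w)*w) + 1) = 5 - ((w² + w*(139 + w)) + 1) = 5 - (1 + w² + w*(139 + w)) = 5 + (-1 - w² - w*(139 + w)) = 4 - w² - w*(139 + w))
(Z(K(2, -7) - 86) + 13832) - 8604/(-4099) = ((4 - (-4 - 86)² - (-4 - 86)*(139 + (-4 - 86))) + 13832) - 8604/(-4099) = ((4 - 1*(-90)² - 1*(-90)*(139 - 90)) + 13832) - 8604*(-1/4099) = ((4 - 1*8100 - 1*(-90)*49) + 13832) + 8604/4099 = ((4 - 8100 + 4410) + 13832) + 8604/4099 = (-3686 + 13832) + 8604/4099 = 10146 + 8604/4099 = 41597058/4099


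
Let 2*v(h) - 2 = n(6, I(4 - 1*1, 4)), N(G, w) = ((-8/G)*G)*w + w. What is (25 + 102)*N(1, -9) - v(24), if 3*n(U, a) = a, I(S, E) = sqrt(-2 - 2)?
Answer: 8000 - I/3 ≈ 8000.0 - 0.33333*I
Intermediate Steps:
I(S, E) = 2*I (I(S, E) = sqrt(-4) = 2*I)
n(U, a) = a/3
N(G, w) = -7*w (N(G, w) = -8*w + w = -7*w)
v(h) = 1 + I/3 (v(h) = 1 + ((2*I)/3)/2 = 1 + (2*I/3)/2 = 1 + I/3)
(25 + 102)*N(1, -9) - v(24) = (25 + 102)*(-7*(-9)) - (1 + I/3) = 127*63 + (-1 - I/3) = 8001 + (-1 - I/3) = 8000 - I/3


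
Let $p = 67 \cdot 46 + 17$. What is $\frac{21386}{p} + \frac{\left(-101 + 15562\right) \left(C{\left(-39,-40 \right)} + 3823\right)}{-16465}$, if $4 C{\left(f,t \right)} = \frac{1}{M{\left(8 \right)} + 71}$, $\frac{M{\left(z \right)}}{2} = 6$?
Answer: $- \frac{60696859420763}{16940311620} \approx -3583.0$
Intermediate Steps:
$M{\left(z \right)} = 12$ ($M{\left(z \right)} = 2 \cdot 6 = 12$)
$C{\left(f,t \right)} = \frac{1}{332}$ ($C{\left(f,t \right)} = \frac{1}{4 \left(12 + 71\right)} = \frac{1}{4 \cdot 83} = \frac{1}{4} \cdot \frac{1}{83} = \frac{1}{332}$)
$p = 3099$ ($p = 3082 + 17 = 3099$)
$\frac{21386}{p} + \frac{\left(-101 + 15562\right) \left(C{\left(-39,-40 \right)} + 3823\right)}{-16465} = \frac{21386}{3099} + \frac{\left(-101 + 15562\right) \left(\frac{1}{332} + 3823\right)}{-16465} = 21386 \cdot \frac{1}{3099} + 15461 \cdot \frac{1269237}{332} \left(- \frac{1}{16465}\right) = \frac{21386}{3099} + \frac{19623673257}{332} \left(- \frac{1}{16465}\right) = \frac{21386}{3099} - \frac{19623673257}{5466380} = - \frac{60696859420763}{16940311620}$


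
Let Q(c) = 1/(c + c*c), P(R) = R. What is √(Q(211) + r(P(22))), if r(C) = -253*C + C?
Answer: I*√2773319216881/22366 ≈ 74.458*I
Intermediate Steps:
r(C) = -252*C
Q(c) = 1/(c + c²)
√(Q(211) + r(P(22))) = √(1/(211*(1 + 211)) - 252*22) = √((1/211)/212 - 5544) = √((1/211)*(1/212) - 5544) = √(1/44732 - 5544) = √(-247994207/44732) = I*√2773319216881/22366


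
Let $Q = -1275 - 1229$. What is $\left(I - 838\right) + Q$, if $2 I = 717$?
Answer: $- \frac{5967}{2} \approx -2983.5$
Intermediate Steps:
$I = \frac{717}{2}$ ($I = \frac{1}{2} \cdot 717 = \frac{717}{2} \approx 358.5$)
$Q = -2504$
$\left(I - 838\right) + Q = \left(\frac{717}{2} - 838\right) - 2504 = - \frac{959}{2} - 2504 = - \frac{5967}{2}$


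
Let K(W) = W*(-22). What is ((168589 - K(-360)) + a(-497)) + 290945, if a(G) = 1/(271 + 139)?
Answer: 185161741/410 ≈ 4.5161e+5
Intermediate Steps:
a(G) = 1/410
K(W) = -22*W
((168589 - K(-360)) + a(-497)) + 290945 = ((168589 - (-22)*(-360)) + 1/410) + 290945 = ((168589 - 1*7920) + 1/410) + 290945 = ((168589 - 7920) + 1/410) + 290945 = (160669 + 1/410) + 290945 = 65874291/410 + 290945 = 185161741/410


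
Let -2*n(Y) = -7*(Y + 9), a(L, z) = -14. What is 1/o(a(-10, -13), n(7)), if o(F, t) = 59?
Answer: 1/59 ≈ 0.016949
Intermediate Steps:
n(Y) = 63/2 + 7*Y/2 (n(Y) = -(-7)*(Y + 9)/2 = -(-7)*(9 + Y)/2 = -(-63 - 7*Y)/2 = 63/2 + 7*Y/2)
1/o(a(-10, -13), n(7)) = 1/59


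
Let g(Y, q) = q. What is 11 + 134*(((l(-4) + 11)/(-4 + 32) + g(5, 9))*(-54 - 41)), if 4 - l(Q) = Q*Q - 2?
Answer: -1610191/14 ≈ -1.1501e+5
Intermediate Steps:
l(Q) = 6 - Q**2 (l(Q) = 4 - (Q*Q - 2) = 4 - (Q**2 - 2) = 4 - (-2 + Q**2) = 4 + (2 - Q**2) = 6 - Q**2)
11 + 134*(((l(-4) + 11)/(-4 + 32) + g(5, 9))*(-54 - 41)) = 11 + 134*((((6 - 1*(-4)**2) + 11)/(-4 + 32) + 9)*(-54 - 41)) = 11 + 134*((((6 - 1*16) + 11)/28 + 9)*(-95)) = 11 + 134*((((6 - 16) + 11)*(1/28) + 9)*(-95)) = 11 + 134*(((-10 + 11)*(1/28) + 9)*(-95)) = 11 + 134*((1*(1/28) + 9)*(-95)) = 11 + 134*((1/28 + 9)*(-95)) = 11 + 134*((253/28)*(-95)) = 11 + 134*(-24035/28) = 11 - 1610345/14 = -1610191/14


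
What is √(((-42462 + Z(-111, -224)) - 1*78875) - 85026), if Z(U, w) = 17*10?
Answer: I*√206193 ≈ 454.08*I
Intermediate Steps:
Z(U, w) = 170
√(((-42462 + Z(-111, -224)) - 1*78875) - 85026) = √(((-42462 + 170) - 1*78875) - 85026) = √((-42292 - 78875) - 85026) = √(-121167 - 85026) = √(-206193) = I*√206193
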